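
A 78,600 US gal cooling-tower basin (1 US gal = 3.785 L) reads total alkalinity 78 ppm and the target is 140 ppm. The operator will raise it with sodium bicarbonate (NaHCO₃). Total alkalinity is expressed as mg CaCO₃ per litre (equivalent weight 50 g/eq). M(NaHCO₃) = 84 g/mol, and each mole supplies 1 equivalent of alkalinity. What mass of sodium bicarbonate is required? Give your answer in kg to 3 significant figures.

31.0 kg

Volume: 78,600 US gal × 3.785 L/gal = 297,501 L.
Alkalinity to add: (140 − 78) = 62 mg/L as CaCO₃ × 297,501 L = 18,450 g as CaCO₃.
Equivalents: 18,450 g ÷ 50 g/eq = 368.9 eq.
NaHCO₃ supplies 1 eq per mole → 368.9 mol.
Mass: 368.9 mol × 84 g/mol = 30,990 g.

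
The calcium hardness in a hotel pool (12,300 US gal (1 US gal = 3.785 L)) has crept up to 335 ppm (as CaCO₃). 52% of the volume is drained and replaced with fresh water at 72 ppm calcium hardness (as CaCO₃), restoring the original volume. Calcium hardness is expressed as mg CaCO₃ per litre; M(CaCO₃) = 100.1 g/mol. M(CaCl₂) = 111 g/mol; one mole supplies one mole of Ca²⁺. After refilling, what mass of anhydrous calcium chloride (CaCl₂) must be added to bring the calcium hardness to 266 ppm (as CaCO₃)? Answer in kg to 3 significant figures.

3.50 kg

Volume: 12,300 US gal × 3.785 L/gal = 46,556 L.
After draining 52% and refilling: 335 × 0.48 + 72 × 0.52 = 198.24 ppm.
Deficit to target: 266 − 198.24 = 67.76 mg/L.
As CaCO₃: 67.76 mg/L × 46,556 L = 3155 g; ÷ 100.1 = 31.51 mol Ca²⁺.
Mass: 31.51 × 111 = 3498 g.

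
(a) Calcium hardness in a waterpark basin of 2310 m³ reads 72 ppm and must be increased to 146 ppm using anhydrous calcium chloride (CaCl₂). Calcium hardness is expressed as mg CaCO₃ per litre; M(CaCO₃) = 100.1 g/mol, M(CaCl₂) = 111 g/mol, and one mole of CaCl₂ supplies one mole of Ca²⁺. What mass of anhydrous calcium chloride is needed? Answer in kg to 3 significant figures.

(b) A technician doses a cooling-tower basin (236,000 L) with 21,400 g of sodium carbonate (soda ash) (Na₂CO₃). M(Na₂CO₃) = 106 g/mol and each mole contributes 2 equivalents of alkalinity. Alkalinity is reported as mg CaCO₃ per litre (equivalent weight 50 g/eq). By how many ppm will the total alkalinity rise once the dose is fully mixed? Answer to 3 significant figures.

(a) 190 kg; (b) 85.5 ppm

(a) Volume: 2310 m³ = 2,310,000 L.
(a) Hardness to add: (146 − 72) = 74 mg/L as CaCO₃ × 2,310,000 L = 170,900 g as CaCO₃.
(a) Moles of Ca²⁺ (1 mol Ca²⁺ ≡ 1 mol CaCO₃): 170,900 / 100.1 g/mol = 1708 mol.
(a) Mass of CaCl₂: 1708 × 111 = 189,600 g.

(b) Moles of Na₂CO₃: 21,400 g ÷ 106 g/mol = 201.9 mol → 403.8 eq of alkalinity.
(b) As CaCO₃: 403.8 eq × 50 g/eq = 20,190 g.
(b) Rise: 20,190 g / 236,000 L × 1000 = 85.55 mg/L.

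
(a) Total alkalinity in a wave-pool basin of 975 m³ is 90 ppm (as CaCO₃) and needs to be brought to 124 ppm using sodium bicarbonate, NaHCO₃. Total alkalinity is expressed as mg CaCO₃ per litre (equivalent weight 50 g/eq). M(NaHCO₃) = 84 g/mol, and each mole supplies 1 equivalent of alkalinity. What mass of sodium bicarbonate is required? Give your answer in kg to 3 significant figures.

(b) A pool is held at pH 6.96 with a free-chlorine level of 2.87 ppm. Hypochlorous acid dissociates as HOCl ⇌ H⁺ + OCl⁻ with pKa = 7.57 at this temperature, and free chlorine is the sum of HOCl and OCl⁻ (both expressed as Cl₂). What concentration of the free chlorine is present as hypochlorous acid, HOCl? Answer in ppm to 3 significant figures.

(a) Volume: 975 m³ = 975,000 L.
(a) Alkalinity to add: (124 − 90) = 34 mg/L as CaCO₃ × 975,000 L = 33,150 g as CaCO₃.
(a) Equivalents: 33,150 g ÷ 50 g/eq = 663 eq.
(a) NaHCO₃ supplies 1 eq per mole → 663 mol.
(a) Mass: 663 mol × 84 g/mol = 55,690 g.

(b) [OCl⁻]/[HOCl] = 10^(pH − pKa) = 10^(6.96 − 7.57) = 10^-0.61 = 0.2455.
(b) Fraction as HOCl = 1 / (1 + 0.2455) = 0.8029.
(b) HOCl = 0.8029 × 2.87 ppm = 2.304 ppm.

(a) 55.7 kg; (b) 2.30 ppm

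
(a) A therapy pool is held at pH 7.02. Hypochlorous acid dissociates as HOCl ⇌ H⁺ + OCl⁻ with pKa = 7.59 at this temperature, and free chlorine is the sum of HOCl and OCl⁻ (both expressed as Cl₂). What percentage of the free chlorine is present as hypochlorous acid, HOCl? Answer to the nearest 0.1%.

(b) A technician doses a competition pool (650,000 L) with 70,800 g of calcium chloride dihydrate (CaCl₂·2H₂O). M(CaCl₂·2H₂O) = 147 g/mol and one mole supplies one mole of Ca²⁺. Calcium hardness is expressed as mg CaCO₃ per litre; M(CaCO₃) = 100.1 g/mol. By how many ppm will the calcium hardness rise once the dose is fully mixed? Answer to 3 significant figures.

(a) 78.8%; (b) 74.2 ppm

(a) [OCl⁻]/[HOCl] = 10^(pH − pKa) = 10^(7.02 − 7.59) = 10^-0.57 = 0.2692.
(a) Fraction as HOCl = 1 / (1 + 0.2692) = 0.7879.

(b) Moles of Ca²⁺: 70,800 g ÷ 147 g/mol = 481.6 mol.
(b) As CaCO₃: 481.6 mol × 100.1 g/mol = 48,210 g.
(b) Rise: 48,210 g / 650,000 L × 1000 = 74.17 mg/L.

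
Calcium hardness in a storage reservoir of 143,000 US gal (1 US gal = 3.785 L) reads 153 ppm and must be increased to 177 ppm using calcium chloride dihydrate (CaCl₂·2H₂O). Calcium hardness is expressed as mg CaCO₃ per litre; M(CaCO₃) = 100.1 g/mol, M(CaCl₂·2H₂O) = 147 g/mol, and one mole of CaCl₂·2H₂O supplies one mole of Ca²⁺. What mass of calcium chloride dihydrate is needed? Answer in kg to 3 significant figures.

Volume: 143,000 US gal × 3.785 L/gal = 541,255 L.
Hardness to add: (177 − 153) = 24 mg/L as CaCO₃ × 541,255 L = 12,990 g as CaCO₃.
Moles of Ca²⁺ (1 mol Ca²⁺ ≡ 1 mol CaCO₃): 12,990 / 100.1 g/mol = 129.8 mol.
Mass of CaCl₂·2H₂O: 129.8 × 147 = 19,080 g.

19.1 kg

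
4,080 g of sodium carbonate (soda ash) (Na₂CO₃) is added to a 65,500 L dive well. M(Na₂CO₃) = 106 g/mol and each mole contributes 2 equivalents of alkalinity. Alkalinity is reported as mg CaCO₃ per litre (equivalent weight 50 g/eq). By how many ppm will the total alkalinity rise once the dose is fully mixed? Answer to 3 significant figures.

58.8 ppm

Moles of Na₂CO₃: 4,080 g ÷ 106 g/mol = 38.49 mol → 76.98 eq of alkalinity.
As CaCO₃: 76.98 eq × 50 g/eq = 3849 g.
Rise: 3849 g / 65,500 L × 1000 = 58.76 mg/L.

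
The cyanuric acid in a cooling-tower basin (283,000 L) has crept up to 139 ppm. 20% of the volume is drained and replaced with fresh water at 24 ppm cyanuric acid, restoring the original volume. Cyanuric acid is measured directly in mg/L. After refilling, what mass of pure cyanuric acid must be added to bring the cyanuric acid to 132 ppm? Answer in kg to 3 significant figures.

4.53 kg

After draining 20% and refilling: 139 × 0.80 + 24 × 0.20 = 116 ppm.
Deficit to target: 132 − 116 = 16 mg/L.
Mass: 16 mg/L × 283,000 L = 4528 g cyanuric acid.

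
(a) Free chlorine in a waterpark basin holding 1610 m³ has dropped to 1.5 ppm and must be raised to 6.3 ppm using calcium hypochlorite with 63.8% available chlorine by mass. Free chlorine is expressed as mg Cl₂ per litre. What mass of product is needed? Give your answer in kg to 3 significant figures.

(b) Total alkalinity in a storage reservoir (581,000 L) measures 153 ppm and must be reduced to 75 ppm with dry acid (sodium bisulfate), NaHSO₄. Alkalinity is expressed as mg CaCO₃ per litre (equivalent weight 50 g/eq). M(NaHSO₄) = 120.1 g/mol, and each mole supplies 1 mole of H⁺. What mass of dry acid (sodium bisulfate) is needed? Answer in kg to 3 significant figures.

(a) Volume: 1610 m³ = 1,610,000 L.
(a) Chlorine deficit: 6.3 − 1.5 = 4.8 ppm = 4.8 mg/L as Cl₂.
(a) Cl₂ equivalent needed: 4.8 mg/L × 1,610,000 L = 7,728,000 mg = 7728 g.
(a) Product at 63.8% available chlorine: 7728 / 0.638 = 12,110 g.

(b) Alkalinity to neutralize: (153 − 75) = 78 mg/L as CaCO₃ × 581,000 L = 45,320 g as CaCO₃.
(b) Equivalents of H⁺ required: 45,320 ÷ 50 g/eq = 906.4 eq = 906.4 mol NaHSO₄.
(b) Mass of NaHSO₄: 906.4 × 120.1 = 108,900 g.

(a) 12.1 kg; (b) 109 kg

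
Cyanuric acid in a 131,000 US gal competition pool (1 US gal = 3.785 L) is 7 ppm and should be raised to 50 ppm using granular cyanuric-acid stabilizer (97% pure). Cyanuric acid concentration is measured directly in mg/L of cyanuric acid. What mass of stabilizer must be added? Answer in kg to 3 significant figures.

22.0 kg

Volume: 131,000 US gal × 3.785 L/gal = 495,835 L.
CYA to add: (50 − 7) = 43 mg/L × 495,835 L = 21,320 g cyanuric acid.
At 97% purity: 21,320 / 0.97 = 21,980 g product.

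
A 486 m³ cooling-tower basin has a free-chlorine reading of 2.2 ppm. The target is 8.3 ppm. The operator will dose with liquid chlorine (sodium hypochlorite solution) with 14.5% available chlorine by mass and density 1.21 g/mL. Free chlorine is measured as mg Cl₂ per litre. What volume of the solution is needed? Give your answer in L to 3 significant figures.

Volume: 486 m³ = 486,000 L.
Chlorine deficit: 8.3 − 2.2 = 6.1 ppm = 6.1 mg/L as Cl₂.
Cl₂ equivalent needed: 6.1 mg/L × 486,000 L = 2,965,000 mg = 2965 g.
Product at 14.5% available chlorine: 2965 / 0.145 = 20,450 g.
Volume at density 1.21 g/mL: 20,450 g ÷ 1.21 g/mL = 16,900 mL.

16.9 L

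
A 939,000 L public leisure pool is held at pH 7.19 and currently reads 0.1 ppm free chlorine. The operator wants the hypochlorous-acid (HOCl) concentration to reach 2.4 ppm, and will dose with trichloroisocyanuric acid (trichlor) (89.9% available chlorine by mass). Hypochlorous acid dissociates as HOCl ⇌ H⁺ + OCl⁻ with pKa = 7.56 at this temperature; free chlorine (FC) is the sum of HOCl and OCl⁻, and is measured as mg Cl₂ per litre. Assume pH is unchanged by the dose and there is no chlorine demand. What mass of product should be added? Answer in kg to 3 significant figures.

[OCl⁻]/[HOCl] = 10^(pH − pKa) = 10^(7.19 − 7.56) = 0.4266; fraction as HOCl = 1/(1 + 0.4266) = 0.701.
Free chlorine required for 2.4 ppm HOCl: 2.4 / 0.701 = 3.424 ppm.
FC to add: 3.424 − 0.1 = 3.324 mg/L as Cl₂.
Cl₂ equivalent: 3.324 mg/L × 939,000 L = 3121 g.
Product at 89.9% available Cl: 3121 / 0.899 = 3472 g.

3.47 kg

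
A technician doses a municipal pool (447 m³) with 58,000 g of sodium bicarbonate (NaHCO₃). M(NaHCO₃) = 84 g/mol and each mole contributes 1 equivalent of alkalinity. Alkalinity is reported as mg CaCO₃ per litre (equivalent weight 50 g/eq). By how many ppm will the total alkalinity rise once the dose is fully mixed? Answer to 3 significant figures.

Volume: 447 m³ = 447,000 L.
Moles of NaHCO₃: 58,000 g ÷ 84 g/mol = 690.5 mol → 690.5 eq of alkalinity.
As CaCO₃: 690.5 eq × 50 g/eq = 34,520 g.
Rise: 34,520 g / 447,000 L × 1000 = 77.23 mg/L.

77.2 ppm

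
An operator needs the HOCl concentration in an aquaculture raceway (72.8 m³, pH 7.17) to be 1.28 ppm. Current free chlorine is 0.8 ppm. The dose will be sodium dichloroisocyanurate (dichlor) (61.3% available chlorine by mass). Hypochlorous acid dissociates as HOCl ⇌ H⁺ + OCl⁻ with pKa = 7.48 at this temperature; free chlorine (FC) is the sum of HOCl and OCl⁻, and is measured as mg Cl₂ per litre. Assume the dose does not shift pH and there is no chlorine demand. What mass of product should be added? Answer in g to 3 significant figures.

131 g

Volume: 72.8 m³ = 72,800 L.
[OCl⁻]/[HOCl] = 10^(pH − pKa) = 10^(7.17 − 7.48) = 0.4898; fraction as HOCl = 1/(1 + 0.4898) = 0.6712.
Free chlorine required for 1.28 ppm HOCl: 1.28 / 0.6712 = 1.907 ppm.
FC to add: 1.907 − 0.8 = 1.107 mg/L as Cl₂.
Cl₂ equivalent: 1.107 mg/L × 72,800 L = 80.58 g.
Product at 61.3% available Cl: 80.58 / 0.613 = 131.5 g.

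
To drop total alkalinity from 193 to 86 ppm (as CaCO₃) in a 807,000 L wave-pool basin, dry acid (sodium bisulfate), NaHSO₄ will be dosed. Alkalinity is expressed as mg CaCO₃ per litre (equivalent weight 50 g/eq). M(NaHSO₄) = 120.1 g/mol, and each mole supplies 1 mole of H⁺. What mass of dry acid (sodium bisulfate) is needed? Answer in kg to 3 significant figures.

207 kg

Alkalinity to neutralize: (193 − 86) = 107 mg/L as CaCO₃ × 807,000 L = 86,350 g as CaCO₃.
Equivalents of H⁺ required: 86,350 ÷ 50 g/eq = 1727 eq = 1727 mol NaHSO₄.
Mass of NaHSO₄: 1727 × 120.1 = 207,400 g.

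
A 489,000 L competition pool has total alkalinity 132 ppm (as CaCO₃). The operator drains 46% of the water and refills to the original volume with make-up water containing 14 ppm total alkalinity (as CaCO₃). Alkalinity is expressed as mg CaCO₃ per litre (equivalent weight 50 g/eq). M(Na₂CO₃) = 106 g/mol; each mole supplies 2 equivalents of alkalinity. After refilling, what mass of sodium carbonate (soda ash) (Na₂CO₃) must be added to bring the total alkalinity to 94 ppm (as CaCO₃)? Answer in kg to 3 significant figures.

8.44 kg

After draining 46% and refilling: 132 × 0.54 + 14 × 0.46 = 77.72 ppm.
Deficit to target: 94 − 77.72 = 16.28 mg/L.
As CaCO₃: 16.28 mg/L × 489,000 L = 7961 g; ÷ 50 g/eq ÷ 2 = 79.61 mol Na₂CO₃.
Mass: 79.61 × 106 = 8439 g.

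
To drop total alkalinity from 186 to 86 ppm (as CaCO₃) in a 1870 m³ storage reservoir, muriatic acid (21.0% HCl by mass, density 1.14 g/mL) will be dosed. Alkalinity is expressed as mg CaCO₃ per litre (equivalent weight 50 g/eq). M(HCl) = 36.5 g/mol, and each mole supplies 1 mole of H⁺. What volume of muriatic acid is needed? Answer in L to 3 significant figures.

570 L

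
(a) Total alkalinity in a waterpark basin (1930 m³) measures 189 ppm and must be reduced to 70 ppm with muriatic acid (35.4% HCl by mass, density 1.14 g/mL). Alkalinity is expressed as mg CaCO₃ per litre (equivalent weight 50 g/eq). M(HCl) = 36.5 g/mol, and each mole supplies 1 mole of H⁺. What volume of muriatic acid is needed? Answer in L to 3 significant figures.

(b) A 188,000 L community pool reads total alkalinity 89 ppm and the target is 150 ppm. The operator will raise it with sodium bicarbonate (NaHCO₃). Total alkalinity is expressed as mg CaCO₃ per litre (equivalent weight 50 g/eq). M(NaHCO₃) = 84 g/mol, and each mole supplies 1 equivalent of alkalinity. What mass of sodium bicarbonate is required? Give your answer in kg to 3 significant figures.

(a) Volume: 1930 m³ = 1,930,000 L.
(a) Alkalinity to neutralize: (189 − 70) = 119 mg/L as CaCO₃ × 1,930,000 L = 229,700 g as CaCO₃.
(a) Equivalents of H⁺ required: 229,700 ÷ 50 g/eq = 4593 eq = 4593 mol HCl.
(a) Mass of HCl: 4593 × 36.5 = 167,700 g.
(a) Mass of 35.4% solution: 167,700 / 0.354 = 473,600 g.
(a) Volume: 473,600 g ÷ 1.14 g/mL = 415,500 mL.

(b) Alkalinity to add: (150 − 89) = 61 mg/L as CaCO₃ × 188,000 L = 11,470 g as CaCO₃.
(b) Equivalents: 11,470 g ÷ 50 g/eq = 229.4 eq.
(b) NaHCO₃ supplies 1 eq per mole → 229.4 mol.
(b) Mass: 229.4 mol × 84 g/mol = 19,270 g.

(a) 415 L; (b) 19.3 kg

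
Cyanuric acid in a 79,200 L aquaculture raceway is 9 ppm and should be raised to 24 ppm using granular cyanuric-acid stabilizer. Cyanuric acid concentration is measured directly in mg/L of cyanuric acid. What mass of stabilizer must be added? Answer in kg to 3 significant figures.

CYA to add: (24 − 9) = 15 mg/L × 79,200 L = 1188 g cyanuric acid.

1.19 kg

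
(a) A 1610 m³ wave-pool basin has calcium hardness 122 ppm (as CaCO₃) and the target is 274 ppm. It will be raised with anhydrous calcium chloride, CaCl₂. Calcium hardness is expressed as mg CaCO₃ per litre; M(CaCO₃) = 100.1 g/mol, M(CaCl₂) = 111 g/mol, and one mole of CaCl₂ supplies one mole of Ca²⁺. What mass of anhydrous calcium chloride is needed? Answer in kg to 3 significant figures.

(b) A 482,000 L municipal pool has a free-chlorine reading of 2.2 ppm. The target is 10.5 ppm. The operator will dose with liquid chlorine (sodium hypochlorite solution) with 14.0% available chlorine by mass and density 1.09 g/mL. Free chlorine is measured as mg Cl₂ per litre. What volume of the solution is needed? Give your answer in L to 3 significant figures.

(a) 271 kg; (b) 26.2 L

(a) Volume: 1610 m³ = 1,610,000 L.
(a) Hardness to add: (274 − 122) = 152 mg/L as CaCO₃ × 1,610,000 L = 244,700 g as CaCO₃.
(a) Moles of Ca²⁺ (1 mol Ca²⁺ ≡ 1 mol CaCO₃): 244,700 / 100.1 g/mol = 2445 mol.
(a) Mass of CaCl₂: 2445 × 111 = 271,400 g.

(b) Chlorine deficit: 10.5 − 2.2 = 8.3 ppm = 8.3 mg/L as Cl₂.
(b) Cl₂ equivalent needed: 8.3 mg/L × 482,000 L = 4,001,000 mg = 4001 g.
(b) Product at 14.0% available chlorine: 4001 / 0.14 = 28,580 g.
(b) Volume at density 1.09 g/mL: 28,580 g ÷ 1.09 g/mL = 26,220 mL.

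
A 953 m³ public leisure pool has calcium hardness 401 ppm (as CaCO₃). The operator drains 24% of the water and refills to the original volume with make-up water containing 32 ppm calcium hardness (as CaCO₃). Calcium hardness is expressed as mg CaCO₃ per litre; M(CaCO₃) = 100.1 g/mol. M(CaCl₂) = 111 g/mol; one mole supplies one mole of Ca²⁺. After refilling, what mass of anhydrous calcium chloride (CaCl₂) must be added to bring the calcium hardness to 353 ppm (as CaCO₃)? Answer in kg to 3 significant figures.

42.9 kg

Volume: 953 m³ = 953,000 L.
After draining 24% and refilling: 401 × 0.76 + 32 × 0.24 = 312.44 ppm.
Deficit to target: 353 − 312.44 = 40.56 mg/L.
As CaCO₃: 40.56 mg/L × 953,000 L = 38,650 g; ÷ 100.1 = 386.2 mol Ca²⁺.
Mass: 386.2 × 111 = 42,860 g.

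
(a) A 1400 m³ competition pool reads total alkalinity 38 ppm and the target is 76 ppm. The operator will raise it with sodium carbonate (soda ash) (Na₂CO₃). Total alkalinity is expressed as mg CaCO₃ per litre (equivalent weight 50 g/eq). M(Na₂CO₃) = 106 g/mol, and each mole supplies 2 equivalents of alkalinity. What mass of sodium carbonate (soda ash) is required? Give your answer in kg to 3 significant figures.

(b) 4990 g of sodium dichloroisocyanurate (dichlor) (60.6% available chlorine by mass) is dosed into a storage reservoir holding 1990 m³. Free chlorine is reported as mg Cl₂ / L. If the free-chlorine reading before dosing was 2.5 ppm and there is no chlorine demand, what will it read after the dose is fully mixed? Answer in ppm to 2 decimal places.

(a) Volume: 1400 m³ = 1,400,000 L.
(a) Alkalinity to add: (76 − 38) = 38 mg/L as CaCO₃ × 1,400,000 L = 53,200 g as CaCO₃.
(a) Equivalents: 53,200 g ÷ 50 g/eq = 1064 eq.
(a) Each mole of Na₂CO₃ supplies 2 eq, so 1064 / 2 = 532 mol.
(a) Mass: 532 mol × 106 g/mol = 56,390 g.

(b) Volume: 1990 m³ = 1,990,000 L.
(b) Available chlorine delivered: 4990 g × 0.606 = 3024 g as Cl₂.
(b) Concentration rise: 3024 g / 1,990,000 L = 1.52 mg/L = 1.52 ppm.
(b) Final FC: 2.5 + 1.52 = 4.02 ppm.

(a) 56.4 kg; (b) 4.02 ppm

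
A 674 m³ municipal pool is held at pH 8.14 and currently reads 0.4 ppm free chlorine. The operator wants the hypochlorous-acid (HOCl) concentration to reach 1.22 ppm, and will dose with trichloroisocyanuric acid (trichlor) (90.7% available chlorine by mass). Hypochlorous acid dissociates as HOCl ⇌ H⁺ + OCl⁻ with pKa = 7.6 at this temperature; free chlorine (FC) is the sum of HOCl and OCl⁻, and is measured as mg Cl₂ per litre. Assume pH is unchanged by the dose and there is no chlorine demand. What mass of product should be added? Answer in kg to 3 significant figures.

3.75 kg

Volume: 674 m³ = 674,000 L.
[OCl⁻]/[HOCl] = 10^(pH − pKa) = 10^(8.14 − 7.6) = 3.467; fraction as HOCl = 1/(1 + 3.467) = 0.2238.
Free chlorine required for 1.22 ppm HOCl: 1.22 / 0.2238 = 5.45 ppm.
FC to add: 5.45 − 0.4 = 5.05 mg/L as Cl₂.
Cl₂ equivalent: 5.05 mg/L × 674,000 L = 3404 g.
Product at 90.7% available Cl: 3404 / 0.907 = 3753 g.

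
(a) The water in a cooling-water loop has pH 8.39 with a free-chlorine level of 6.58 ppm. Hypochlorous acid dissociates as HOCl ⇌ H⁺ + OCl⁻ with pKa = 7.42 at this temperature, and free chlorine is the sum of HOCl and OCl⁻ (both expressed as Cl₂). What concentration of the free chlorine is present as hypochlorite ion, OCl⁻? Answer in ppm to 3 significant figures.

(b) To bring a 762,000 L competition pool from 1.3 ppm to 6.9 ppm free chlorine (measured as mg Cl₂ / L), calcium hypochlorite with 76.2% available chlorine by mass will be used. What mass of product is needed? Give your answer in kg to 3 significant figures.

(a) 5.94 ppm; (b) 5.60 kg

(a) [OCl⁻]/[HOCl] = 10^(pH − pKa) = 10^(8.39 − 7.42) = 10^0.97 = 9.333.
(a) Fraction as HOCl = 1 / (1 + 9.333) = 0.09678.
(a) OCl⁻ = (1 − 0.09678) × 6.58 ppm = 5.943 ppm.

(b) Chlorine deficit: 6.9 − 1.3 = 5.6 ppm = 5.6 mg/L as Cl₂.
(b) Cl₂ equivalent needed: 5.6 mg/L × 762,000 L = 4,267,000 mg = 4267 g.
(b) Product at 76.2% available chlorine: 4267 / 0.762 = 5600 g.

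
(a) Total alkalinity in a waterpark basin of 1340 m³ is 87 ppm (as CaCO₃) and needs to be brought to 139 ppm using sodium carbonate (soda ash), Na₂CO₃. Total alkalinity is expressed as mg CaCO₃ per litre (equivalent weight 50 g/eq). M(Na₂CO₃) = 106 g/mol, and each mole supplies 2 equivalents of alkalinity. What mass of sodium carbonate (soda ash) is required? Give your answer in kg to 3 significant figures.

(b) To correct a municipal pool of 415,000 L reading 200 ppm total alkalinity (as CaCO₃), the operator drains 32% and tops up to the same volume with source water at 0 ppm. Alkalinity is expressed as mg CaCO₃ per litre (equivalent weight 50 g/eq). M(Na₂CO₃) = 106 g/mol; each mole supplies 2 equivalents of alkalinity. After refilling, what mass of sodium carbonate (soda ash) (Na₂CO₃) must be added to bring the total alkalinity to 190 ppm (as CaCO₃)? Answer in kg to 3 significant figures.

(a) Volume: 1340 m³ = 1,340,000 L.
(a) Alkalinity to add: (139 − 87) = 52 mg/L as CaCO₃ × 1,340,000 L = 69,680 g as CaCO₃.
(a) Equivalents: 69,680 g ÷ 50 g/eq = 1394 eq.
(a) Each mole of Na₂CO₃ supplies 2 eq, so 1394 / 2 = 696.8 mol.
(a) Mass: 696.8 mol × 106 g/mol = 73,860 g.

(b) After draining 32% and refilling: 200 × 0.68 + 0 × 0.32 = 136 ppm.
(b) Deficit to target: 190 − 136 = 54 mg/L.
(b) As CaCO₃: 54 mg/L × 415,000 L = 22,410 g; ÷ 50 g/eq ÷ 2 = 224.1 mol Na₂CO₃.
(b) Mass: 224.1 × 106 = 23,750 g.

(a) 73.9 kg; (b) 23.8 kg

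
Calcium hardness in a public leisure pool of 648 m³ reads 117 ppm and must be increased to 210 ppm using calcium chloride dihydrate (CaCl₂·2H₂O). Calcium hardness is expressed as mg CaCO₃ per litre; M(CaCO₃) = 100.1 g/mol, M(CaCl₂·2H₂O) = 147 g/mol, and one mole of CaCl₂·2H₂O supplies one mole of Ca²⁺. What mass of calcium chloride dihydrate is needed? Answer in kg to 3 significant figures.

Volume: 648 m³ = 648,000 L.
Hardness to add: (210 − 117) = 93 mg/L as CaCO₃ × 648,000 L = 60,260 g as CaCO₃.
Moles of Ca²⁺ (1 mol Ca²⁺ ≡ 1 mol CaCO₃): 60,260 / 100.1 g/mol = 602 mol.
Mass of CaCl₂·2H₂O: 602 × 147 = 88,500 g.

88.5 kg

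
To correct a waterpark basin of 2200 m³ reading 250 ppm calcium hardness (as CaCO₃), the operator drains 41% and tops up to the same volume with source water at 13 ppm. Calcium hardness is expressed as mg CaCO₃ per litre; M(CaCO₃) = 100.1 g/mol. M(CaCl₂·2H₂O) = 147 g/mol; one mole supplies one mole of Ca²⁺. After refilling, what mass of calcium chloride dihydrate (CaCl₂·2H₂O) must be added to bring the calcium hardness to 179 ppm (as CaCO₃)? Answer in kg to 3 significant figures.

84.5 kg

Volume: 2200 m³ = 2,200,000 L.
After draining 41% and refilling: 250 × 0.59 + 13 × 0.41 = 152.83 ppm.
Deficit to target: 179 − 152.83 = 26.17 mg/L.
As CaCO₃: 26.17 mg/L × 2,200,000 L = 57,570 g; ÷ 100.1 = 575.2 mol Ca²⁺.
Mass: 575.2 × 147 = 84,550 g.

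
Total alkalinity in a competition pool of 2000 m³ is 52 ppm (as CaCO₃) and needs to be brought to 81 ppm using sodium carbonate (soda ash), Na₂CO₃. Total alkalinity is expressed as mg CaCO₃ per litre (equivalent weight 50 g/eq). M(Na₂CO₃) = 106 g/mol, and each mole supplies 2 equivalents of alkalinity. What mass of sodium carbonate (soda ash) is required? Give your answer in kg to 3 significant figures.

Volume: 2000 m³ = 2,000,000 L.
Alkalinity to add: (81 − 52) = 29 mg/L as CaCO₃ × 2,000,000 L = 58,000 g as CaCO₃.
Equivalents: 58,000 g ÷ 50 g/eq = 1160 eq.
Each mole of Na₂CO₃ supplies 2 eq, so 1160 / 2 = 580 mol.
Mass: 580 mol × 106 g/mol = 61,480 g.

61.5 kg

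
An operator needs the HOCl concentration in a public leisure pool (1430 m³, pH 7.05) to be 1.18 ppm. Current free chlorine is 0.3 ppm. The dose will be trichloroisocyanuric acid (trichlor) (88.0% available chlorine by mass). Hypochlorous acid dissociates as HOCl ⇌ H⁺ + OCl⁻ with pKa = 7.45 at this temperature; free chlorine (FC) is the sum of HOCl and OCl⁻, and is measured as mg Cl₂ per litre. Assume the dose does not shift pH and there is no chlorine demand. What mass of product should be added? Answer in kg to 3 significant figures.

Volume: 1430 m³ = 1,430,000 L.
[OCl⁻]/[HOCl] = 10^(pH − pKa) = 10^(7.05 − 7.45) = 0.3981; fraction as HOCl = 1/(1 + 0.3981) = 0.7153.
Free chlorine required for 1.18 ppm HOCl: 1.18 / 0.7153 = 1.65 ppm.
FC to add: 1.65 − 0.3 = 1.35 mg/L as Cl₂.
Cl₂ equivalent: 1.35 mg/L × 1,430,000 L = 1930 g.
Product at 88.0% available Cl: 1930 / 0.88 = 2193 g.

2.19 kg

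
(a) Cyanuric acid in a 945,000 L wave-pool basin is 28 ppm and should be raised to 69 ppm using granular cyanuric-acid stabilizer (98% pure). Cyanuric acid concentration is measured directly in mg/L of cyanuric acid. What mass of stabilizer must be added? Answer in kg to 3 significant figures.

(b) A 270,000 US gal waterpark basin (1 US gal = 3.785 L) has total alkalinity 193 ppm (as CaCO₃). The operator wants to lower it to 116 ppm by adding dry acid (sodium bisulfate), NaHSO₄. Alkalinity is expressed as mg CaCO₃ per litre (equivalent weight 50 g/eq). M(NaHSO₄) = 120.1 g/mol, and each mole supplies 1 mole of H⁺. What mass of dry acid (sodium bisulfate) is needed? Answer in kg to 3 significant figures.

(a) CYA to add: (69 − 28) = 41 mg/L × 945,000 L = 38,740 g cyanuric acid.
(a) At 98% purity: 38,740 / 0.98 = 39,540 g product.

(b) Volume: 270,000 US gal × 3.785 L/gal = 1,021,950 L.
(b) Alkalinity to neutralize: (193 − 116) = 77 mg/L as CaCO₃ × 1,021,950 L = 78,690 g as CaCO₃.
(b) Equivalents of H⁺ required: 78,690 ÷ 50 g/eq = 1574 eq = 1574 mol NaHSO₄.
(b) Mass of NaHSO₄: 1574 × 120.1 = 189,000 g.

(a) 39.5 kg; (b) 189 kg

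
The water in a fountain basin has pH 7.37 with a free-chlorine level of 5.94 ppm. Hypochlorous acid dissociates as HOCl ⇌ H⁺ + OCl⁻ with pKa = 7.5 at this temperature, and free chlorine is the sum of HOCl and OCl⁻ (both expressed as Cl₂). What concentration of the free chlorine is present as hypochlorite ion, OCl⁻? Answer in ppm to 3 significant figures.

2.53 ppm

[OCl⁻]/[HOCl] = 10^(pH − pKa) = 10^(7.37 − 7.5) = 10^-0.13 = 0.7413.
Fraction as HOCl = 1 / (1 + 0.7413) = 0.5743.
OCl⁻ = (1 − 0.5743) × 5.94 ppm = 2.529 ppm.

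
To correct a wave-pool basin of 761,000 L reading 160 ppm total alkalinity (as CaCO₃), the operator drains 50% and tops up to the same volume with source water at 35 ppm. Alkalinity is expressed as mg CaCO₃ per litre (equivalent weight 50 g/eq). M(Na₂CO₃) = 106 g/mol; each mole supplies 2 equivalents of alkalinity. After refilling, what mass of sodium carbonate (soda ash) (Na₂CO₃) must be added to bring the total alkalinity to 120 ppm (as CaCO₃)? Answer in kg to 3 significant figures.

After draining 50% and refilling: 160 × 0.50 + 35 × 0.50 = 97.5 ppm.
Deficit to target: 120 − 97.5 = 22.5 mg/L.
As CaCO₃: 22.5 mg/L × 761,000 L = 17,120 g; ÷ 50 g/eq ÷ 2 = 171.2 mol Na₂CO₃.
Mass: 171.2 × 106 = 18,150 g.

18.1 kg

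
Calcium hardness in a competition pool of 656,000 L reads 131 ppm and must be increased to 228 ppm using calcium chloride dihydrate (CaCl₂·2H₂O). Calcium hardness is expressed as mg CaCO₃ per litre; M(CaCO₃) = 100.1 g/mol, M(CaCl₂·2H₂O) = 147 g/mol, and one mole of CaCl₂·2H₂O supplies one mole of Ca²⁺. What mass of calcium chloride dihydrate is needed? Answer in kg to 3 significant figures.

93.4 kg

Hardness to add: (228 − 131) = 97 mg/L as CaCO₃ × 656,000 L = 63,630 g as CaCO₃.
Moles of Ca²⁺ (1 mol Ca²⁺ ≡ 1 mol CaCO₃): 63,630 / 100.1 g/mol = 635.7 mol.
Mass of CaCl₂·2H₂O: 635.7 × 147 = 93,450 g.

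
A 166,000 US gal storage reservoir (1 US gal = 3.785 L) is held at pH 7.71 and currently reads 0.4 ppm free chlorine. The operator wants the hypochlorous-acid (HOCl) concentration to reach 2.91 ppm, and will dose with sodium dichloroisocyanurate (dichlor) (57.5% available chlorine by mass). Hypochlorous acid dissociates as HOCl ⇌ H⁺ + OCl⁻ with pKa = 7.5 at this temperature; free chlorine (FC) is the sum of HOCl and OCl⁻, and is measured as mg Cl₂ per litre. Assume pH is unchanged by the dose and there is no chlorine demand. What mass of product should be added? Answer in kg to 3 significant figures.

7.90 kg

Volume: 166,000 US gal × 3.785 L/gal = 628,310 L.
[OCl⁻]/[HOCl] = 10^(pH − pKa) = 10^(7.71 − 7.5) = 1.622; fraction as HOCl = 1/(1 + 1.622) = 0.3814.
Free chlorine required for 2.91 ppm HOCl: 2.91 / 0.3814 = 7.629 ppm.
FC to add: 7.629 − 0.4 = 7.229 mg/L as Cl₂.
Cl₂ equivalent: 7.229 mg/L × 628,310 L = 4542 g.
Product at 57.5% available Cl: 4542 / 0.575 = 7900 g.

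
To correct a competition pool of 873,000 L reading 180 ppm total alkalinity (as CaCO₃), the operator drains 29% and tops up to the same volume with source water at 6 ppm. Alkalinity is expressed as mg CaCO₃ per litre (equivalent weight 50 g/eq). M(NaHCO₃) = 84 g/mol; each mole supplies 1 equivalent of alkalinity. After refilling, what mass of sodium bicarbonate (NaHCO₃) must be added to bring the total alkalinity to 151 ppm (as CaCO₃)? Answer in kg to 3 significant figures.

After draining 29% and refilling: 180 × 0.71 + 6 × 0.29 = 129.54 ppm.
Deficit to target: 151 − 129.54 = 21.46 mg/L.
As CaCO₃: 21.46 mg/L × 873,000 L = 18,730 g; ÷ 50 g/eq ÷ 1 = 374.7 mol NaHCO₃.
Mass: 374.7 × 84 = 31,470 g.

31.5 kg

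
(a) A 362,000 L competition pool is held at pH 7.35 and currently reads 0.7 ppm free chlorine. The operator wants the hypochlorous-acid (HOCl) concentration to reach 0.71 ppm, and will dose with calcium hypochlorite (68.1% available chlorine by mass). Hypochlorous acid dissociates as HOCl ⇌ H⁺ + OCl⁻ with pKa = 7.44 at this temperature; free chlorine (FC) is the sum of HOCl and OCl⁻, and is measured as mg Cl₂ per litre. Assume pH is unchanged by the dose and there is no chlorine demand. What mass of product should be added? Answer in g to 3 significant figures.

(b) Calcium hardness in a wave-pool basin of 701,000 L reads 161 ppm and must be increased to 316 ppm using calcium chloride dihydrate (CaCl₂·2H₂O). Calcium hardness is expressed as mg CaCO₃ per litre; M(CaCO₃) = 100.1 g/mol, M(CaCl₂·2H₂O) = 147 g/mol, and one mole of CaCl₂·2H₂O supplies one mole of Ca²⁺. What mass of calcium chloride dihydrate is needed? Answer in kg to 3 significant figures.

(a) 312 g; (b) 160 kg

(a) [OCl⁻]/[HOCl] = 10^(pH − pKa) = 10^(7.35 − 7.44) = 0.8128; fraction as HOCl = 1/(1 + 0.8128) = 0.5516.
(a) Free chlorine required for 0.71 ppm HOCl: 0.71 / 0.5516 = 1.287 ppm.
(a) FC to add: 1.287 − 0.7 = 0.5871 mg/L as Cl₂.
(a) Cl₂ equivalent: 0.5871 mg/L × 362,000 L = 212.5 g.
(a) Product at 68.1% available Cl: 212.5 / 0.681 = 312.1 g.

(b) Hardness to add: (316 − 161) = 155 mg/L as CaCO₃ × 701,000 L = 108,700 g as CaCO₃.
(b) Moles of Ca²⁺ (1 mol Ca²⁺ ≡ 1 mol CaCO₃): 108,700 / 100.1 g/mol = 1085 mol.
(b) Mass of CaCl₂·2H₂O: 1085 × 147 = 159,600 g.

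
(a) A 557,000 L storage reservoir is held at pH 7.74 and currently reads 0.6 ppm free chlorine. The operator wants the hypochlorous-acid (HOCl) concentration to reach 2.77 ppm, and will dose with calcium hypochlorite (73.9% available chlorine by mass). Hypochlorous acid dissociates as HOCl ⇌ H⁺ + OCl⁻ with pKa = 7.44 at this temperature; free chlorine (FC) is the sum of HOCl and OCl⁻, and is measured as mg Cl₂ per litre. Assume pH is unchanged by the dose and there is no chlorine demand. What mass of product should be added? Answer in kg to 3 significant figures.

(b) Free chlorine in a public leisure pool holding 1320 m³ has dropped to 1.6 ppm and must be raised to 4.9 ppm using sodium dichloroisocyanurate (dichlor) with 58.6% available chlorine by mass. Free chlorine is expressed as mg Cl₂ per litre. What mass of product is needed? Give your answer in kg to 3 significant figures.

(a) [OCl⁻]/[HOCl] = 10^(pH − pKa) = 10^(7.74 − 7.44) = 1.995; fraction as HOCl = 1/(1 + 1.995) = 0.3339.
(a) Free chlorine required for 2.77 ppm HOCl: 2.77 / 0.3339 = 8.297 ppm.
(a) FC to add: 8.297 − 0.6 = 7.697 mg/L as Cl₂.
(a) Cl₂ equivalent: 7.697 mg/L × 557,000 L = 4287 g.
(a) Product at 73.9% available Cl: 4287 / 0.739 = 5801 g.

(b) Volume: 1320 m³ = 1,320,000 L.
(b) Chlorine deficit: 4.9 − 1.6 = 3.3 ppm = 3.3 mg/L as Cl₂.
(b) Cl₂ equivalent needed: 3.3 mg/L × 1,320,000 L = 4,356,000 mg = 4356 g.
(b) Product at 58.6% available chlorine: 4356 / 0.586 = 7433 g.

(a) 5.80 kg; (b) 7.43 kg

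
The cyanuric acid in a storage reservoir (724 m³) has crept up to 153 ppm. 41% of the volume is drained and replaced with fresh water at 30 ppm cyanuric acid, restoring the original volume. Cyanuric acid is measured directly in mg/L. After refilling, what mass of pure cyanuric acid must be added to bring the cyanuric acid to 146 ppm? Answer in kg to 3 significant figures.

Volume: 724 m³ = 724,000 L.
After draining 41% and refilling: 153 × 0.59 + 30 × 0.41 = 102.57 ppm.
Deficit to target: 146 − 102.57 = 43.43 mg/L.
Mass: 43.43 mg/L × 724,000 L = 31,440 g cyanuric acid.

31.4 kg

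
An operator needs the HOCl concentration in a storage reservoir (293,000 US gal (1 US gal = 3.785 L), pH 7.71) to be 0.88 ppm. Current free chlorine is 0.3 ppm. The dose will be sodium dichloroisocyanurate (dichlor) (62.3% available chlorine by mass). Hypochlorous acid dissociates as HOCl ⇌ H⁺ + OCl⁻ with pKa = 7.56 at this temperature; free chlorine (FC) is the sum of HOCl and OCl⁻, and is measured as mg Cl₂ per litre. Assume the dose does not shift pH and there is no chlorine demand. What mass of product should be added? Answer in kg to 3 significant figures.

Volume: 293,000 US gal × 3.785 L/gal = 1,109,005 L.
[OCl⁻]/[HOCl] = 10^(pH − pKa) = 10^(7.71 − 7.56) = 1.413; fraction as HOCl = 1/(1 + 1.413) = 0.4145.
Free chlorine required for 0.88 ppm HOCl: 0.88 / 0.4145 = 2.123 ppm.
FC to add: 2.123 − 0.3 = 1.823 mg/L as Cl₂.
Cl₂ equivalent: 1.823 mg/L × 1,109,005 L = 2022 g.
Product at 62.3% available Cl: 2022 / 0.623 = 3245 g.

3.25 kg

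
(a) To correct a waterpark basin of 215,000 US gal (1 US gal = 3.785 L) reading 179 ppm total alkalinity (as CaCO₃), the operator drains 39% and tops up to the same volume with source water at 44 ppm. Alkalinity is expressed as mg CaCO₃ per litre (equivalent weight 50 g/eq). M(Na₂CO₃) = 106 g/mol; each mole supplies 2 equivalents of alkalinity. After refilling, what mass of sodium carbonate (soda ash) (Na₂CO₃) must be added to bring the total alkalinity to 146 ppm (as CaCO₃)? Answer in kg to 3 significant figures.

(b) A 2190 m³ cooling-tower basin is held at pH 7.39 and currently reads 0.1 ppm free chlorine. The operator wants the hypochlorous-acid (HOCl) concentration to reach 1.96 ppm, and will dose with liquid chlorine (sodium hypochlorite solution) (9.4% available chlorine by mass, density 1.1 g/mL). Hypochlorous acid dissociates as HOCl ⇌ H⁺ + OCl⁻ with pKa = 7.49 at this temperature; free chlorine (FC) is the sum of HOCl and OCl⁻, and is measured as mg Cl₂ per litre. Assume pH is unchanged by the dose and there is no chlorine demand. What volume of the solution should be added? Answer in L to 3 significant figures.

(a) 17.0 kg; (b) 72.4 L

(a) Volume: 215,000 US gal × 3.785 L/gal = 813,775 L.
(a) After draining 39% and refilling: 179 × 0.61 + 44 × 0.39 = 126.35 ppm.
(a) Deficit to target: 146 − 126.35 = 19.65 mg/L.
(a) As CaCO₃: 19.65 mg/L × 813,775 L = 15,990 g; ÷ 50 g/eq ÷ 2 = 159.9 mol Na₂CO₃.
(a) Mass: 159.9 × 106 = 16,950 g.

(b) Volume: 2190 m³ = 2,190,000 L.
(b) [OCl⁻]/[HOCl] = 10^(pH − pKa) = 10^(7.39 − 7.49) = 0.7943; fraction as HOCl = 1/(1 + 0.7943) = 0.5573.
(b) Free chlorine required for 1.96 ppm HOCl: 1.96 / 0.5573 = 3.517 ppm.
(b) FC to add: 3.517 − 0.1 = 3.417 mg/L as Cl₂.
(b) Cl₂ equivalent: 3.417 mg/L × 2,190,000 L = 7483 g.
(b) Product at 9.4% available Cl: 7483 / 0.094 = 79,610 g.
(b) Volume: 79,610 g ÷ 1.1 g/mL = 72,370 mL.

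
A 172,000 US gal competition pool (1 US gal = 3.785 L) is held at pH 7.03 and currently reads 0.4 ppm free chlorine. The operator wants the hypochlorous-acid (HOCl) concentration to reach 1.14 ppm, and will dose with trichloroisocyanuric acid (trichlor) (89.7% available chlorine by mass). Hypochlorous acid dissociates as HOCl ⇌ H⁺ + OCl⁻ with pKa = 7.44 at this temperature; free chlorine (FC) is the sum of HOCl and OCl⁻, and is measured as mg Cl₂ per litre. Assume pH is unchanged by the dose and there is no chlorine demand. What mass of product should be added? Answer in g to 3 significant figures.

859 g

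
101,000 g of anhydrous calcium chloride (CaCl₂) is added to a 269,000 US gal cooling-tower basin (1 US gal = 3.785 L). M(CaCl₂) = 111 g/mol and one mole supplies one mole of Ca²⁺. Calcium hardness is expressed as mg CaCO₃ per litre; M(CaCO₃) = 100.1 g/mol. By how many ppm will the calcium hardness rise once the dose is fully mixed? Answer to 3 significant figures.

Volume: 269,000 US gal × 3.785 L/gal = 1,018,165 L.
Moles of Ca²⁺: 101,000 g ÷ 111 g/mol = 909.9 mol.
As CaCO₃: 909.9 mol × 100.1 g/mol = 91,080 g.
Rise: 91,080 g / 1,018,165 L × 1000 = 89.46 mg/L.

89.5 ppm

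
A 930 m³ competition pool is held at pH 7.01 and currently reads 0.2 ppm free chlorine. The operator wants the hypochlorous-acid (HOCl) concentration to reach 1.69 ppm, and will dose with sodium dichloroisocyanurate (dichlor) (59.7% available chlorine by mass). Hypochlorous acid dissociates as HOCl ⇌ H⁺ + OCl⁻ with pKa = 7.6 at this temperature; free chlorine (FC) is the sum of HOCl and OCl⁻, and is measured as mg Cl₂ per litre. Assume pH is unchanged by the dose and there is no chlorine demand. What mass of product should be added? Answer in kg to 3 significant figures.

Volume: 930 m³ = 930,000 L.
[OCl⁻]/[HOCl] = 10^(pH − pKa) = 10^(7.01 − 7.6) = 0.257; fraction as HOCl = 1/(1 + 0.257) = 0.7955.
Free chlorine required for 1.69 ppm HOCl: 1.69 / 0.7955 = 2.124 ppm.
FC to add: 2.124 − 0.2 = 1.924 mg/L as Cl₂.
Cl₂ equivalent: 1.924 mg/L × 930,000 L = 1790 g.
Product at 59.7% available Cl: 1790 / 0.597 = 2998 g.

3.00 kg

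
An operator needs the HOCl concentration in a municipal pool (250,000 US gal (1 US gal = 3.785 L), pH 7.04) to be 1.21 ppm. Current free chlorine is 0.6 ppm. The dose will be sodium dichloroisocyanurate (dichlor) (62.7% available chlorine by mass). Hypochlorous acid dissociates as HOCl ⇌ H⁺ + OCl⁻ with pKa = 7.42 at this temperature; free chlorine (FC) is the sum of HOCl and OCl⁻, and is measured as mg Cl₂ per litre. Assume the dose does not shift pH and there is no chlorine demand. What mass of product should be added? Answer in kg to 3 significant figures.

Volume: 250,000 US gal × 3.785 L/gal = 946,250 L.
[OCl⁻]/[HOCl] = 10^(pH − pKa) = 10^(7.04 − 7.42) = 0.4169; fraction as HOCl = 1/(1 + 0.4169) = 0.7058.
Free chlorine required for 1.21 ppm HOCl: 1.21 / 0.7058 = 1.714 ppm.
FC to add: 1.714 − 0.6 = 1.114 mg/L as Cl₂.
Cl₂ equivalent: 1.114 mg/L × 946,250 L = 1055 g.
Product at 62.7% available Cl: 1055 / 0.627 = 1682 g.

1.68 kg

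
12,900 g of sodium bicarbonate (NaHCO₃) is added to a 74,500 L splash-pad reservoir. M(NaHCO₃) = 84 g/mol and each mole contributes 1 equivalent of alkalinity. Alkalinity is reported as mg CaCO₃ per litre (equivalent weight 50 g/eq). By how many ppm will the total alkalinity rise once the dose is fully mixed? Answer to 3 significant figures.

103 ppm

Moles of NaHCO₃: 12,900 g ÷ 84 g/mol = 153.6 mol → 153.6 eq of alkalinity.
As CaCO₃: 153.6 eq × 50 g/eq = 7679 g.
Rise: 7679 g / 74,500 L × 1000 = 103.1 mg/L.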